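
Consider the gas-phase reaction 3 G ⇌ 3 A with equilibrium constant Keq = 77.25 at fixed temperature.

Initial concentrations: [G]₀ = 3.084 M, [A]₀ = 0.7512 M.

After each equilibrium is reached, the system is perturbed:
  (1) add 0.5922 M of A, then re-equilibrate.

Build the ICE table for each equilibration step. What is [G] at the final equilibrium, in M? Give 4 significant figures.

Q₀ = 0.01445 vs Keq = 77.25 ⇒ Q<K, forward
Step 1:
                  G         A
  I           3.084    0.7512
  C          -2.355     2.355
  E          0.7293     3.106
  solve Keq expr → x = 0.7849; check Q = 77.25
Then add 0.5922 M of A.
Step 2:
                  G         A
  I          0.7293     3.698
  C          0.1126   -0.1126
  E          0.8419     3.586
  solve Keq expr → x = -0.03754; check Q = 77.25

[G]_eq = 0.8419 M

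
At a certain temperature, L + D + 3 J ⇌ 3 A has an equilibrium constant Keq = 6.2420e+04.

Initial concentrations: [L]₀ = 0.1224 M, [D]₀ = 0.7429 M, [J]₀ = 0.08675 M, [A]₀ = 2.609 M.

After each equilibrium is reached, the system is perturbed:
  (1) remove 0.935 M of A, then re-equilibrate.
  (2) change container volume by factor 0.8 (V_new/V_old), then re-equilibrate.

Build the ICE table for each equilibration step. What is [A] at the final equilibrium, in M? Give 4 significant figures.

Q₀ = 2.9916e+05 vs Keq = 6.2420e+04 ⇒ Q>K, reverse
Step 1:
                   L          D          J          A
  init        0.1224     0.7429    0.08675      2.609
  Δ          0.01659    0.01659    0.04976   -0.04976
  eq           0.139     0.7595     0.1365      2.559
  solve Keq expr → x = -0.01659; check Q = 6.2420e+04
Then remove 0.935 M of A.
Step 2:
                   L          D          J          A
  init         0.139     0.7595     0.1365      1.624
  Δ         -0.01454   -0.01454   -0.04361    0.04361
  eq          0.1244     0.7449     0.0929      1.668
  solve Keq expr → x = 0.01454; check Q = 6.2420e+04
Then change container volume by factor 0.8 (V_new/V_old).
Step 3:
                   L          D          J          A
  init        0.1556     0.9312     0.1161      2.085
  Δ         -0.00472   -0.00472   -0.01416    0.01416
  eq          0.1508     0.9265      0.102      2.099
  solve Keq expr → x = 0.00472; check Q = 6.2420e+04

[A]_eq = 2.099 M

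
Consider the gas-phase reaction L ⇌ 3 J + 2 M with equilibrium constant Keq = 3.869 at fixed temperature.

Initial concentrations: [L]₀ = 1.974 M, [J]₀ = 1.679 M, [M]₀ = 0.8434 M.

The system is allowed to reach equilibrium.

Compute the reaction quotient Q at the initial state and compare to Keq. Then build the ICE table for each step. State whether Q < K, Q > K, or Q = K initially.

Q₀ = 1.706; Q < K (proceeds forward)

Q₀ = 1.706 vs Keq = 3.869 ⇒ Q<K, forward
Step 1:
                  L         J         M
  I           1.974     1.679    0.8434
  C        -0.08321    0.2496    0.1664
  E           1.891     1.929      1.01
  solve Keq expr → x = 0.08321; check Q = 3.869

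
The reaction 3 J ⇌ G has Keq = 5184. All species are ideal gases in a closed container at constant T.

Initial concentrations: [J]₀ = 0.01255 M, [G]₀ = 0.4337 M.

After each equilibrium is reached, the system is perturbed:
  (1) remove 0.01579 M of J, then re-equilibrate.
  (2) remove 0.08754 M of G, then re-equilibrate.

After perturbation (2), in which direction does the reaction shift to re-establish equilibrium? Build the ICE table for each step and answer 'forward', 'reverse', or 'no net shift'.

Q₀ = 2.1941e+05 vs Keq = 5184 ⇒ Q>K, reverse
Step 1:
                    J           G
  I           0.01255      0.4337
  C           0.03084    -0.01028
  E           0.04339      0.4234
  solve Keq expr → x = -0.01028; check Q = 5184
Then remove 0.01579 M of J.
Step 2:
                    J           G
  I            0.0276      0.4234
  C           0.01561   -0.005204
  E           0.04321      0.4182
  solve Keq expr → x = -0.005204; check Q = 5184
Then remove 0.08754 M of G.
Step 3:
                    J           G
  I           0.04321      0.3307
  C         -0.003211     0.00107
  E              0.04      0.3317
  solve Keq expr → x = 0.00107; check Q = 5184

Direction: forward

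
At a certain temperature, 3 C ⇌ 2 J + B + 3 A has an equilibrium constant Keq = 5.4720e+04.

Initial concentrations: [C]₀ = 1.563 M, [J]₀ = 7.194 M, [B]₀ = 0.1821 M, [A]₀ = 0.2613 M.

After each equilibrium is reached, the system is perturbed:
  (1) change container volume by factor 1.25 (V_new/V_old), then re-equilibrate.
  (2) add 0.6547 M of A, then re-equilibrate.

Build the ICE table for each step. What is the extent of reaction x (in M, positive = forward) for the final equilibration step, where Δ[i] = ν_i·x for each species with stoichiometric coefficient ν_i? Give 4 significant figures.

x = -0.01455 M

Q₀ = 0.04403 vs Keq = 5.4720e+04 ⇒ Q<K, forward
Step 1:
                   C          J          B          A
  Initial      1.563      7.194     0.1821     0.2613
  Change      -1.409     0.9392     0.4696      1.409
  Equil       0.1542      8.133     0.6517       1.67
  solve Keq expr → x = 0.4696; check Q = 5.4720e+04
Then change container volume by factor 1.25 (V_new/V_old).
Step 2:
                   C          J          B          A
  Initial     0.1234      6.507     0.5213      1.336
  Change    -0.02239    0.01493   0.007464    0.02239
  Equil        0.101      6.521     0.5288      1.358
  solve Keq expr → x = 0.007464; check Q = 5.4720e+04
Then add 0.6547 M of A.
Step 3:
                   C          J          B          A
  Initial      0.101      6.521     0.5288      2.013
  Change     0.04364    -0.0291   -0.01455   -0.04364
  Equil       0.1446      6.492     0.5143      1.969
  solve Keq expr → x = -0.01455; check Q = 5.4720e+04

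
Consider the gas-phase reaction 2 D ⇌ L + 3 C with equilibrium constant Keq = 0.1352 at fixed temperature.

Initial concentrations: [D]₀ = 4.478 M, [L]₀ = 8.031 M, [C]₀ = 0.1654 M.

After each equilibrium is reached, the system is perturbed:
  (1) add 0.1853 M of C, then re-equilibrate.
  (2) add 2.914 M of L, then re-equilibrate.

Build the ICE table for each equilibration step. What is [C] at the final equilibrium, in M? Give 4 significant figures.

Q₀ = 0.001812 vs Keq = 0.1352 ⇒ Q<K, forward
Step 1:
                   D          L          C
  init         4.478      8.031     0.1654
  Δ           -0.328      0.164      0.492
  eq            4.15      8.195     0.6574
  solve Keq expr → x = 0.164; check Q = 0.1352
Then add 0.1853 M of C.
Step 2:
                   D          L          C
  init          4.15      8.195     0.8427
  Δ           0.1145   -0.05723    -0.1717
  eq           4.264      8.138      0.671
  solve Keq expr → x = -0.05723; check Q = 0.1352
Then add 2.914 M of L.
Step 3:
                   D          L          C
  init         4.264      11.05      0.671
  Δ          0.04058   -0.02029   -0.06087
  eq           4.305      11.03     0.6101
  solve Keq expr → x = -0.02029; check Q = 0.1352

[C]_eq = 0.6101 M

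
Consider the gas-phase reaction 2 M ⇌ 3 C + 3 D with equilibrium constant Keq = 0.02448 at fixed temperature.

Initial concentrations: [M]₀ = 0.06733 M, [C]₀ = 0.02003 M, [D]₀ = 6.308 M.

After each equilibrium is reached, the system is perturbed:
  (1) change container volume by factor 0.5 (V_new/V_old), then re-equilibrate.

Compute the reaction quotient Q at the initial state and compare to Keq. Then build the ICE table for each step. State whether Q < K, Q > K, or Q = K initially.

Q₀ = 0.4449 vs Keq = 0.02448 ⇒ Q>K, reverse
Step 1:
                   M          C          D
  Initial    0.06733    0.02003      6.308
  Change    0.007876   -0.01181   -0.01181
  Equil      0.07521   0.008217      6.296
  solve Keq expr → x = -0.003938; check Q = 0.02448
Then change container volume by factor 0.5 (V_new/V_old).
Step 2:
                   M          C          D
  Initial     0.1504    0.01643      12.59
  Change     0.00648  -0.009721  -0.009721
  Equil       0.1569   0.006713      12.58
  solve Keq expr → x = -0.00324; check Q = 0.02448

Q₀ = 0.4449; Q > K (proceeds reverse)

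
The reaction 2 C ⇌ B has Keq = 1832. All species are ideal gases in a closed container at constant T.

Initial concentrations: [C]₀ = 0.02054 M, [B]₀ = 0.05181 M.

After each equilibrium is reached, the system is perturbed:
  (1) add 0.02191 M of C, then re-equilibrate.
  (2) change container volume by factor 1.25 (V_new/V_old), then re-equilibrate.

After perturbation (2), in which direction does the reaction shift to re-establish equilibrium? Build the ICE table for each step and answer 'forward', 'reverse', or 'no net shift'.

Q₀ = 122.8 vs Keq = 1832 ⇒ Q<K, forward
Step 1:
                    C           B
  I           0.02054     0.05181
  C          -0.01485    0.007427
  E          0.005686     0.05924
  solve Keq expr → x = 0.007427; check Q = 1832
Then add 0.02191 M of C.
Step 2:
                    C           B
  I            0.0276     0.05924
  C          -0.02142     0.01071
  E          0.006179     0.06995
  solve Keq expr → x = 0.01071; check Q = 1832
Then change container volume by factor 1.25 (V_new/V_old).
Step 3:
                    C           B
  I          0.004943     0.05596
  C        5.6939e-04 -2.8469e-04
  E          0.005513     0.05567
  solve Keq expr → x = -2.8469e-04; check Q = 1832

Direction: reverse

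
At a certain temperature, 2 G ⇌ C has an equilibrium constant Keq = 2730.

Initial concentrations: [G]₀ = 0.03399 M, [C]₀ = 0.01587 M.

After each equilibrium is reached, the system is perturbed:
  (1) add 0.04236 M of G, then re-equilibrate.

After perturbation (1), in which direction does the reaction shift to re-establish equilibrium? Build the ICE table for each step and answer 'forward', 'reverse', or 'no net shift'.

Direction: forward

Q₀ = 13.74 vs Keq = 2730 ⇒ Q<K, forward
Step 1:
                   G          C
  init       0.03399    0.01587
  Δ         -0.03061    0.01531
  eq        0.003379    0.03118
  solve Keq expr → x = 0.01531; check Q = 2730
Then add 0.04236 M of G.
Step 2:
                   G          C
  init       0.04574    0.03118
  Δ         -0.04138    0.02069
  eq        0.004359    0.05187
  solve Keq expr → x = 0.02069; check Q = 2730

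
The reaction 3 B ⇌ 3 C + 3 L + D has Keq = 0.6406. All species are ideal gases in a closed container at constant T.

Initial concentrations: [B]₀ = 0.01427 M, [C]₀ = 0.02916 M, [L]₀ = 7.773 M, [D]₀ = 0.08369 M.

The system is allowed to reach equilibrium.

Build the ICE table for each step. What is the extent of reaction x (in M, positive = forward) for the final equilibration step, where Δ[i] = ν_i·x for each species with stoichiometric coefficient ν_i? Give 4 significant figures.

x = -0.00672 M

Q₀ = 335.4 vs Keq = 0.6406 ⇒ Q>K, reverse
Step 1:
                  B         C         L         D
  I         0.01427   0.02916     7.773   0.08369
  C         0.02016  -0.02016  -0.02016  -0.00672
  E         0.03443     0.009     7.753   0.07697
  solve Keq expr → x = -0.00672; check Q = 0.6406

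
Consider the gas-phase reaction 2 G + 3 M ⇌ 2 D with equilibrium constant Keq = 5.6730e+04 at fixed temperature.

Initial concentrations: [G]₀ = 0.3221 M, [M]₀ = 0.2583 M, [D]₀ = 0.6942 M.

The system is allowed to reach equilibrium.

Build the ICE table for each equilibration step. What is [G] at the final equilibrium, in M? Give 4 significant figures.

[G]_eq = 0.1951 M

Q₀ = 269.5 vs Keq = 5.6730e+04 ⇒ Q<K, forward
Step 1:
                   G          M          D
  init        0.3221     0.2583     0.6942
  Δ           -0.127    -0.1905      0.127
  eq          0.1951    0.06784     0.8212
  solve Keq expr → x = 0.06349; check Q = 5.6730e+04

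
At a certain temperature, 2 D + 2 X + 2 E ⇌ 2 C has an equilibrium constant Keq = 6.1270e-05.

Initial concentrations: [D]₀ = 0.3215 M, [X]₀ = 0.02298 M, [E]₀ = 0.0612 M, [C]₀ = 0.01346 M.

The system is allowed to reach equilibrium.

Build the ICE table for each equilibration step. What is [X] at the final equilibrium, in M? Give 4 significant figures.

[X]_eq = 0.03643 M

Q₀ = 886.2 vs Keq = 6.1270e-05 ⇒ Q>K, reverse
Step 1:
                  D         X         E         C
  I          0.3215   0.02298    0.0612   0.01346
  C         0.01345   0.01345   0.01345  -0.01345
  E           0.335   0.03643   0.07465 7.1310e-06
  solve Keq expr → x = -0.006726; check Q = 6.1270e-05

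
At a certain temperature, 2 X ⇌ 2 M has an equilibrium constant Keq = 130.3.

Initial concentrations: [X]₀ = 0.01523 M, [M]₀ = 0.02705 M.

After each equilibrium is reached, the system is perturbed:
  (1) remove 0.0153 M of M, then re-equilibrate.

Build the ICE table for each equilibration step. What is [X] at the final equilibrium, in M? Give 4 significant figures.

[X]_eq = 0.002173 M

Q₀ = 3.155 vs Keq = 130.3 ⇒ Q<K, forward
Step 1:
                    X           M
  Initial     0.01523     0.02705
  Change     -0.01182     0.01182
  Equil      0.003406     0.03887
  solve Keq expr → x = 0.005912; check Q = 130.3
Then remove 0.0153 M of M.
Step 2:
                    X           M
  Initial    0.003406     0.02357
  Change    -0.001232    0.001232
  Equil      0.002173     0.02481
  solve Keq expr → x = 6.1619e-04; check Q = 130.3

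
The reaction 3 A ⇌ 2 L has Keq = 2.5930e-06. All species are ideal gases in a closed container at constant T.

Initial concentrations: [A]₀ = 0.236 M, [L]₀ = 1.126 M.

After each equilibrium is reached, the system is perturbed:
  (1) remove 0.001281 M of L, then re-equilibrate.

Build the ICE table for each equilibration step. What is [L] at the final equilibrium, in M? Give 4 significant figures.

Q₀ = 96.46 vs Keq = 2.5930e-06 ⇒ Q>K, reverse
Step 1:
                  A         L
  init        0.236     1.126
  Δ           1.683    -1.122
  eq          1.919  0.004279
  solve Keq expr → x = -0.5609; check Q = 2.5930e-06
Then remove 0.001281 M of L.
Step 2:
                  A         L
  init        1.919  0.002998
  Δ       -0.001912  0.001275
  eq          1.917  0.004273
  solve Keq expr → x = 6.3730e-04; check Q = 2.5930e-06

[L]_eq = 0.004273 M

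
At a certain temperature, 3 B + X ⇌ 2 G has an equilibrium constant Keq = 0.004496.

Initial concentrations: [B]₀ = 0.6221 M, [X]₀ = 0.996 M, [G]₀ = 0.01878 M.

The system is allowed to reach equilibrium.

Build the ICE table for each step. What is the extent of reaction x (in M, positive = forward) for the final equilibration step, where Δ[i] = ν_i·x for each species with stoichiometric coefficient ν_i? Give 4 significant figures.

x = 0.006242 M

Q₀ = 0.001471 vs Keq = 0.004496 ⇒ Q<K, forward
Step 1:
                  B         X         G
  Initial    0.6221     0.996   0.01878
  Change   -0.01873 -0.006242   0.01248
  Equil      0.6034    0.9898   0.03126
  solve Keq expr → x = 0.006242; check Q = 0.004496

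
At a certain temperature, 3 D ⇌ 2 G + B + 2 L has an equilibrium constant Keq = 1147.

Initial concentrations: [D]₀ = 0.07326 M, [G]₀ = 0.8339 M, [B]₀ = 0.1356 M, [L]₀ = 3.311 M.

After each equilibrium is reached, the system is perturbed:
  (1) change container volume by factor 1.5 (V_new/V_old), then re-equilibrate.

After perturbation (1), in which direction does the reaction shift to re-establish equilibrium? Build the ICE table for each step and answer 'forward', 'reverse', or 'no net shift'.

Q₀ = 2629 vs Keq = 1147 ⇒ Q>K, reverse
Step 1:
                    D           G           B           L
  init        0.07326      0.8339      0.1356       3.311
  Δ            0.0204     -0.0136     -0.0068     -0.0136
  eq          0.09366      0.8203      0.1288       3.297
  solve Keq expr → x = -0.0068; check Q = 1147
Then change container volume by factor 1.5 (V_new/V_old).
Step 2:
                    D           G           B           L
  init        0.06244      0.5469     0.08587       2.198
  Δ          -0.01333    0.008884    0.004442    0.008884
  eq          0.04911      0.5558     0.09031       2.207
  solve Keq expr → x = 0.004442; check Q = 1147

Direction: forward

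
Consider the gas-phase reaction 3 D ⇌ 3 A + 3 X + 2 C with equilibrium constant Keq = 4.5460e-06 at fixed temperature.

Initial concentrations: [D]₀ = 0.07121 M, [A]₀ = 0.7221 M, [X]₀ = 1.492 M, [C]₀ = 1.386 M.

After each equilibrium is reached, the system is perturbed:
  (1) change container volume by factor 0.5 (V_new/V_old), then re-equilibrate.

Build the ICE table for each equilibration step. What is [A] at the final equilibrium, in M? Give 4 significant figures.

[A]_eq = 0.0113 M

Q₀ = 6653 vs Keq = 4.5460e-06 ⇒ Q>K, reverse
Step 1:
                  D         A         X         C
  init      0.07121    0.7221     1.492     1.386
  Δ          0.7048   -0.7048   -0.7048   -0.4699
  eq          0.776   0.01731    0.7872    0.9161
  solve Keq expr → x = -0.2349; check Q = 4.5460e-06
Then change container volume by factor 0.5 (V_new/V_old).
Step 2:
                  D         A         X         C
  init        1.552   0.03462     1.574     1.832
  Δ         0.02332  -0.02332  -0.02332  -0.01555
  eq          1.575    0.0113     1.551     1.817
  solve Keq expr → x = -0.007774; check Q = 4.5460e-06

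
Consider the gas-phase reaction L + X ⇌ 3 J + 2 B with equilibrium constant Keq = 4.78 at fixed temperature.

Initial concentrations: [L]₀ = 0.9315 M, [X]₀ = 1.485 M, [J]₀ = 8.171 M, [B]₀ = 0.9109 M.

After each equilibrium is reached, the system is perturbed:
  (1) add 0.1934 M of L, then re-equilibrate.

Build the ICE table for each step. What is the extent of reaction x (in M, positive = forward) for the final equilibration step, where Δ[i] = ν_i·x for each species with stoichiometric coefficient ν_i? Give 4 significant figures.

Q₀ = 327.2 vs Keq = 4.78 ⇒ Q>K, reverse
Step 1:
                  L         X         J         B
  init       0.9315     1.485     8.171    0.9109
  Δ          0.3655    0.3655    -1.096   -0.7309
  eq          1.297      1.85     7.075      0.18
  solve Keq expr → x = -0.3655; check Q = 4.78
Then add 0.1934 M of L.
Step 2:
                  L         X         J         B
  init         1.49      1.85     7.075      0.18
  Δ       -0.005786 -0.005786   0.01736   0.01157
  eq          1.485     1.845     7.092    0.1916
  solve Keq expr → x = 0.005786; check Q = 4.78

x = 0.005786 M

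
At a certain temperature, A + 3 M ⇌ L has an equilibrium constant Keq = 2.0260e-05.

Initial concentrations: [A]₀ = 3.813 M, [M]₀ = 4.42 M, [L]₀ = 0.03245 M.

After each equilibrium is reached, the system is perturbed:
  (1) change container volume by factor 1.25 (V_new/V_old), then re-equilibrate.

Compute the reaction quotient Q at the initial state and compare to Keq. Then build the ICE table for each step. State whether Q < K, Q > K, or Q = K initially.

Q₀ = 9.8556e-05 vs Keq = 2.0260e-05 ⇒ Q>K, reverse
Step 1:
                  A         M         L
  Initial     3.813      4.42   0.03245
  Change    0.02538   0.07615  -0.02538
  Equil       3.838     4.496  0.007068
  solve Keq expr → x = -0.02538; check Q = 2.0260e-05
Then change container volume by factor 1.25 (V_new/V_old).
Step 2:
                  A         M         L
  Initial     3.071     3.597  0.005655
  Change   0.002737  0.008211 -0.002737
  Equil       3.073     3.605  0.002918
  solve Keq expr → x = -0.002737; check Q = 2.0260e-05

Q₀ = 9.8556e-05; Q > K (proceeds reverse)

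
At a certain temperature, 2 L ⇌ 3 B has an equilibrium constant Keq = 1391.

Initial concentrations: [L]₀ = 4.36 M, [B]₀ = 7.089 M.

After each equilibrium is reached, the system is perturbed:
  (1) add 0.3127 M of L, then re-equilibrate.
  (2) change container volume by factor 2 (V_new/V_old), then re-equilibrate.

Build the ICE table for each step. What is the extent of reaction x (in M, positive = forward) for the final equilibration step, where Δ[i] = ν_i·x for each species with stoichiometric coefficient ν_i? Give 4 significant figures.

x = 0.07403 M

Q₀ = 18.74 vs Keq = 1391 ⇒ Q<K, forward
Step 1:
                  L         B
  I            4.36     7.089
  C           -3.25     4.876
  E            1.11     11.96
  solve Keq expr → x = 1.625; check Q = 1391
Then add 0.3127 M of L.
Step 2:
                  L         B
  I           1.422     11.96
  C         -0.2584    0.3875
  E           1.164     12.35
  solve Keq expr → x = 0.1292; check Q = 1391
Then change container volume by factor 2 (V_new/V_old).
Step 3:
                  L         B
  I           0.582     6.176
  C         -0.1481    0.2221
  E          0.4339     6.398
  solve Keq expr → x = 0.07403; check Q = 1391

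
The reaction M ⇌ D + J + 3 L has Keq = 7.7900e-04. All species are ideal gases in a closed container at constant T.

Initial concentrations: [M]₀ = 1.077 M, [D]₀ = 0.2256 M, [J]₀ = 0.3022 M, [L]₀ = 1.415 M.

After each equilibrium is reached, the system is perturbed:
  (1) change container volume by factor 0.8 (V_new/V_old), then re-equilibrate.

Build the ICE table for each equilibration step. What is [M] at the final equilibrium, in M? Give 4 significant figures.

Q₀ = 0.1793 vs Keq = 7.7900e-04 ⇒ Q>K, reverse
Step 1:
                   M          D          J          L
  init         1.077     0.2256     0.3022      1.415
  Δ           0.2054    -0.2054    -0.2054    -0.6161
  eq           1.282    0.02023    0.09683     0.7989
  solve Keq expr → x = -0.2054; check Q = 7.7900e-04
Then change container volume by factor 0.8 (V_new/V_old).
Step 2:
                   M          D          J          L
  init         1.603    0.02529      0.121     0.9986
  Δ          0.01229   -0.01229   -0.01229   -0.03686
  eq           1.615    0.01301     0.1088     0.9618
  solve Keq expr → x = -0.01229; check Q = 7.7900e-04

[M]_eq = 1.615 M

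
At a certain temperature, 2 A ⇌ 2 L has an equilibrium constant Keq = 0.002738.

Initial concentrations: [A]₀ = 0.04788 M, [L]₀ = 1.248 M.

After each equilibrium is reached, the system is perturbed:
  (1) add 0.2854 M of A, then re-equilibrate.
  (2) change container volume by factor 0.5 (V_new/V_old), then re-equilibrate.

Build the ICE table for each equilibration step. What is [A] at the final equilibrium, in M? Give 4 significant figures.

[A]_eq = 3.005 M

Q₀ = 679.4 vs Keq = 0.002738 ⇒ Q>K, reverse
Step 1:
                  A         L
  I         0.04788     1.248
  C           1.184    -1.184
  E           1.231   0.06444
  solve Keq expr → x = -0.5918; check Q = 0.002738
Then add 0.2854 M of A.
Step 2:
                  A         L
  I           1.517   0.06444
  C        -0.01419   0.01419
  E           1.503   0.07863
  solve Keq expr → x = 0.007096; check Q = 0.002738
Then change container volume by factor 0.5 (V_new/V_old).
Step 3:
                  A         L
  I           3.005    0.1573
  C               0         0
  E           3.005    0.1573
  solve Keq expr → x = 0; check Q = 0.002738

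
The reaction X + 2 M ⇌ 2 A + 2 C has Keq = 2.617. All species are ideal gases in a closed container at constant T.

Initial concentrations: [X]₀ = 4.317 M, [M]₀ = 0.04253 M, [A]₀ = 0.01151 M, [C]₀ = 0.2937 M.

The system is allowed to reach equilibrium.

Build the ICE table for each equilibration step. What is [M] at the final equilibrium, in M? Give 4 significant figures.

Q₀ = 0.001463 vs Keq = 2.617 ⇒ Q<K, forward
Step 1:
                  X         M         A         C
  init        4.317   0.04253   0.01151    0.2937
  Δ        -0.01884  -0.03767   0.03767   0.03767
  eq          4.298  0.004859   0.04918    0.3314
  solve Keq expr → x = 0.01884; check Q = 2.617

[M]_eq = 0.004859 M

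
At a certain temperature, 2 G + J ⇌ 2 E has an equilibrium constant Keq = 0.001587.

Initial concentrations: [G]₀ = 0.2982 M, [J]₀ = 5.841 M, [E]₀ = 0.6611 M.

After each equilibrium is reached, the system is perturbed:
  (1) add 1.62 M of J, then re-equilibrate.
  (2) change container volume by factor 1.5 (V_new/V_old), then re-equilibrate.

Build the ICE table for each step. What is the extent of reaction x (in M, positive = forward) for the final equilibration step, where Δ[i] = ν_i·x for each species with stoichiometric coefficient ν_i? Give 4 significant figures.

x = -0.005357 M

Q₀ = 0.8415 vs Keq = 0.001587 ⇒ Q>K, reverse
Step 1:
                   G          J          E
  Initial     0.2982      5.841     0.6611
  Change       0.575     0.2875     -0.575
  Equil       0.8732      6.128    0.08611
  solve Keq expr → x = -0.2875; check Q = 0.001587
Then add 1.62 M of J.
Step 2:
                   G          J          E
  Initial     0.8732      7.748    0.08611
  Change   -0.009619  -0.004809   0.009619
  Equil       0.8636      7.744    0.09573
  solve Keq expr → x = 0.004809; check Q = 0.001587
Then change container volume by factor 1.5 (V_new/V_old).
Step 3:
                   G          J          E
  Initial     0.5757      5.162    0.06382
  Change     0.01071   0.005357   -0.01071
  Equil       0.5864      5.168    0.05311
  solve Keq expr → x = -0.005357; check Q = 0.001587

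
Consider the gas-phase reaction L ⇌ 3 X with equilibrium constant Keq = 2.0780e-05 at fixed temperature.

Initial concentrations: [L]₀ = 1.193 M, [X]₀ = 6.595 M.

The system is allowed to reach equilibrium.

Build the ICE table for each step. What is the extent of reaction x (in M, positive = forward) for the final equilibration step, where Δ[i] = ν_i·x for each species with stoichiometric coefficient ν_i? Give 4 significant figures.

x = -2.185 M

Q₀ = 240.4 vs Keq = 2.0780e-05 ⇒ Q>K, reverse
Step 1:
                  L         X
  I           1.193     6.595
  C           2.185    -6.554
  E           3.378   0.04125
  solve Keq expr → x = -2.185; check Q = 2.0780e-05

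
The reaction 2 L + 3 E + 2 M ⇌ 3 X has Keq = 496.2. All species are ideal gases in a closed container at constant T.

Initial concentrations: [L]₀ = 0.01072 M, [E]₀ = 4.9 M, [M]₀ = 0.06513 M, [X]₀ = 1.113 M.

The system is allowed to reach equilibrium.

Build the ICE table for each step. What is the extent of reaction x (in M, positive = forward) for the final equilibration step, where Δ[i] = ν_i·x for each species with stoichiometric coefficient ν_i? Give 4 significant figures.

x = -0.01709 M

Q₀ = 2.4041e+04 vs Keq = 496.2 ⇒ Q>K, reverse
Step 1:
                  L         E         M         X
  I         0.01072       4.9   0.06513     1.113
  C         0.03417   0.05126   0.03417  -0.05126
  E         0.04489     4.951    0.0993     1.062
  solve Keq expr → x = -0.01709; check Q = 496.2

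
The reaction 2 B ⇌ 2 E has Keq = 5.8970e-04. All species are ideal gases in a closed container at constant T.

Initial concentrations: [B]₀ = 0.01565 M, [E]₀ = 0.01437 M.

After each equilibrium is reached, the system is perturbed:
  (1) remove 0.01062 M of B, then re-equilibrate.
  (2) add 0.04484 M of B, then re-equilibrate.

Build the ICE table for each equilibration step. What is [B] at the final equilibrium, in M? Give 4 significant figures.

[B]_eq = 0.06272 M

Q₀ = 0.8431 vs Keq = 5.8970e-04 ⇒ Q>K, reverse
Step 1:
                  B         E
  I         0.01565   0.01437
  C         0.01366  -0.01366
  E         0.02931 7.1171e-04
  solve Keq expr → x = -0.006829; check Q = 5.8970e-04
Then remove 0.01062 M of B.
Step 2:
                  B         E
  I         0.01869 7.1171e-04
  C       2.5178e-04 -2.5178e-04
  E         0.01894 4.5994e-04
  solve Keq expr → x = -1.2589e-04; check Q = 5.8970e-04
Then add 0.04484 M of B.
Step 3:
                  B         E
  I         0.06378 4.5994e-04
  C       -0.001063  0.001063
  E         0.06272  0.001523
  solve Keq expr → x = 5.3153e-04; check Q = 5.8970e-04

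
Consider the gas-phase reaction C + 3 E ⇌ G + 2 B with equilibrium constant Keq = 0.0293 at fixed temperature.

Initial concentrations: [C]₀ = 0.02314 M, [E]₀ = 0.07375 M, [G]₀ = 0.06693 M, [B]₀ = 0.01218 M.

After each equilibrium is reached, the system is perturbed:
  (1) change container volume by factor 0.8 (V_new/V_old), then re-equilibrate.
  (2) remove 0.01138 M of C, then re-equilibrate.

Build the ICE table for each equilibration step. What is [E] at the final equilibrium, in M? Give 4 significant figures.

[E]_eq = 0.1099 M

Q₀ = 1.07 vs Keq = 0.0293 ⇒ Q>K, reverse
Step 1:
                    C           E           G           B
  Initial     0.02314     0.07375     0.06693     0.01218
  Change      0.00461     0.01383    -0.00461    -0.00922
  Equil       0.02775     0.08758     0.06232     0.00296
  solve Keq expr → x = -0.00461; check Q = 0.0293
Then change container volume by factor 0.8 (V_new/V_old).
Step 2:
                    C           E           G           B
  Initial     0.03469      0.1095      0.0779    0.003701
  Change  -1.9367e-04 -5.8101e-04  1.9367e-04  3.8734e-04
  Equil       0.03449      0.1089     0.07809    0.004088
  solve Keq expr → x = 1.9367e-04; check Q = 0.0293
Then remove 0.01138 M of C.
Step 3:
                    C           E           G           B
  Initial     0.02311      0.1089     0.07809    0.004088
  Change   3.3201e-04  9.9602e-04 -3.3201e-04 -6.6401e-04
  Equil       0.02345      0.1099     0.07776    0.003424
  solve Keq expr → x = -3.3201e-04; check Q = 0.0293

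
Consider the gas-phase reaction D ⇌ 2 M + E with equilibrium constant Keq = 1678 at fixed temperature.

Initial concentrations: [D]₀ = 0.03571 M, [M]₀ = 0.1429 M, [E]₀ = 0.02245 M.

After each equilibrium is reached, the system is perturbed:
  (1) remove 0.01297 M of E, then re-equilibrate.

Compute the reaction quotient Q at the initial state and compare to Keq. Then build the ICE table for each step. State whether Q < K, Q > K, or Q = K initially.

Q₀ = 0.01284 vs Keq = 1678 ⇒ Q<K, forward
Step 1:
                    D           M           E
  Initial     0.03571      0.1429     0.02245
  Change     -0.03571     0.07142     0.03571
  Equil    1.5920e-06      0.2143     0.05816
  solve Keq expr → x = 0.03571; check Q = 1678
Then remove 0.01297 M of E.
Step 2:
                    D           M           E
  Initial  1.5920e-06      0.2143     0.04519
  Change  -3.5501e-07  7.1002e-07  3.5501e-07
  Equil    1.2370e-06      0.2143     0.04519
  solve Keq expr → x = 3.5501e-07; check Q = 1678

Q₀ = 0.01284; Q < K (proceeds forward)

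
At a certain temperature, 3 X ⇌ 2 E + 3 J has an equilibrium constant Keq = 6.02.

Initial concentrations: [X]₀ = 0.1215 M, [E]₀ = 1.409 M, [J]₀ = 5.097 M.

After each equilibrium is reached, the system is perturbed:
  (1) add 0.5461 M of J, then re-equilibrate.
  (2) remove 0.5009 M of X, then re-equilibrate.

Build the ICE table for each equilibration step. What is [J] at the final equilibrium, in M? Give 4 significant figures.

[J]_eq = 4.093 M

Q₀ = 1.4657e+05 vs Keq = 6.02 ⇒ Q>K, reverse
Step 1:
                   X          E          J
  Initial     0.1215      1.409      5.097
  Change       1.287    -0.8578     -1.287
  Equil        1.408     0.5512       3.81
  solve Keq expr → x = -0.4289; check Q = 6.02
Then add 0.5461 M of J.
Step 2:
                   X          E          J
  Initial      1.408     0.5512      4.356
  Change     0.07572   -0.05048   -0.07572
  Equil        1.484     0.5007      4.281
  solve Keq expr → x = -0.02524; check Q = 6.02
Then remove 0.5009 M of X.
Step 3:
                   X          E          J
  Initial      0.983     0.5007      4.281
  Change      0.1879    -0.1253    -0.1879
  Equil        1.171     0.3755      4.093
  solve Keq expr → x = -0.06265; check Q = 6.02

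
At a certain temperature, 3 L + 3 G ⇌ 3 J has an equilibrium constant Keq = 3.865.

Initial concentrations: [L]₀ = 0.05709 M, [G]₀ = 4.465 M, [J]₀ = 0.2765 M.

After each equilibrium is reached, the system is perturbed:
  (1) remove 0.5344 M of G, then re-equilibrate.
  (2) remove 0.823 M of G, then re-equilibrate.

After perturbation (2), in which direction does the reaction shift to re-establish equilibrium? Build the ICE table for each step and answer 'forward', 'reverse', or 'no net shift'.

Q₀ = 1.276 vs Keq = 3.865 ⇒ Q<K, forward
Step 1:
                  L         G         J
  I         0.05709     4.465    0.2765
  C         -0.0153   -0.0153    0.0153
  E         0.04179      4.45    0.2918
  solve Keq expr → x = 0.005101; check Q = 3.865
Then remove 0.5344 M of G.
Step 2:
                  L         G         J
  I         0.04179     3.915    0.2918
  C        0.004855  0.004855 -0.004855
  E         0.04664      3.92    0.2869
  solve Keq expr → x = -0.001618; check Q = 3.865
Then remove 0.823 M of G.
Step 3:
                  L         G         J
  I         0.04664     3.097    0.2869
  C         0.01013   0.01013  -0.01013
  E         0.05677     3.107    0.2768
  solve Keq expr → x = -0.003375; check Q = 3.865

Direction: reverse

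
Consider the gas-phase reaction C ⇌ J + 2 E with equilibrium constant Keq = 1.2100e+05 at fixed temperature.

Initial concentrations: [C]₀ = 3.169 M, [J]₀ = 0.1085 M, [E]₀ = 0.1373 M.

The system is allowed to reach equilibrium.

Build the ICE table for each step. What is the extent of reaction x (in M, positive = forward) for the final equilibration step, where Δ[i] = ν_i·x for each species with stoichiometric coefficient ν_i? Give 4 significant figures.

Q₀ = 6.4543e-04 vs Keq = 1.2100e+05 ⇒ Q<K, forward
Step 1:
                   C          J          E
  init         3.169     0.1085     0.1373
  Δ           -3.168      3.168      6.336
  eq        0.001135      3.276      6.473
  solve Keq expr → x = 3.168; check Q = 1.2100e+05

x = 3.168 M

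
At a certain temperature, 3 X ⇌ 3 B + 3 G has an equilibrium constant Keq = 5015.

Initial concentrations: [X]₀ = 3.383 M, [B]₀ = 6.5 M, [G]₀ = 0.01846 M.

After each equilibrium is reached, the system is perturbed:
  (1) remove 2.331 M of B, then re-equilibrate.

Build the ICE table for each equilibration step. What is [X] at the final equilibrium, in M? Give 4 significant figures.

Q₀ = 4.4620e-05 vs Keq = 5015 ⇒ Q<K, forward
Step 1:
                    X           B           G
  Initial       3.383         6.5     0.01846
  Change       -2.234       2.234       2.234
  Equil         1.149       8.734       2.252
  solve Keq expr → x = 0.7446; check Q = 5015
Then remove 2.331 M of B.
Step 2:
                    X           B           G
  Initial       1.149       6.403       2.252
  Change      -0.2021      0.2021      0.2021
  Equil        0.9471       6.605       2.454
  solve Keq expr → x = 0.06738; check Q = 5015

[X]_eq = 0.9471 M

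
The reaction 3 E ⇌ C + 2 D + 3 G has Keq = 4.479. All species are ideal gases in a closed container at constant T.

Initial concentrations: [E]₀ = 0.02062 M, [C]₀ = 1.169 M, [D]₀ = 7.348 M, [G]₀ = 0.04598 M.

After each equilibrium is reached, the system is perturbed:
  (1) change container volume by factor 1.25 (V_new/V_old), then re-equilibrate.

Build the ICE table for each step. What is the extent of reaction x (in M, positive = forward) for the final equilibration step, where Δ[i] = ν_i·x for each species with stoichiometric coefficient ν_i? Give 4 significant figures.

x = 8.5595e-04 M

Q₀ = 699.8 vs Keq = 4.479 ⇒ Q>K, reverse
Step 1:
                   E          C          D          G
  init       0.02062      1.169      7.348    0.04598
  Δ          0.02642  -0.008808   -0.01762   -0.02642
  eq         0.04704       1.16       7.33    0.01956
  solve Keq expr → x = -0.008808; check Q = 4.479
Then change container volume by factor 1.25 (V_new/V_old).
Step 2:
                   E          C          D          G
  init       0.03763     0.9282      5.864    0.01565
  Δ        -0.002568 8.5595e-04   0.001712   0.002568
  eq         0.03507      0.929      5.866    0.01821
  solve Keq expr → x = 8.5595e-04; check Q = 4.479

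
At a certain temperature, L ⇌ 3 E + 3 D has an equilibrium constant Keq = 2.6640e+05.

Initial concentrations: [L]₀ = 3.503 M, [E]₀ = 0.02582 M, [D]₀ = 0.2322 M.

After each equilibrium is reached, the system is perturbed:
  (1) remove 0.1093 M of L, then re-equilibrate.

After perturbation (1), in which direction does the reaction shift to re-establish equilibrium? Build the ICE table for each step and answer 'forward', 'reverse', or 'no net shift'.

Direction: reverse

Q₀ = 6.1520e-08 vs Keq = 2.6640e+05 ⇒ Q<K, forward
Step 1:
                    L           E           D
  I             3.503     0.02582      0.2322
  C            -2.591       7.772       7.772
  E            0.9125       7.797       8.004
  solve Keq expr → x = 2.591; check Q = 2.6640e+05
Then remove 0.1093 M of L.
Step 2:
                    L           E           D
  I            0.8032       7.797       8.004
  C           0.03633      -0.109      -0.109
  E            0.8395       7.688       7.895
  solve Keq expr → x = -0.03633; check Q = 2.6640e+05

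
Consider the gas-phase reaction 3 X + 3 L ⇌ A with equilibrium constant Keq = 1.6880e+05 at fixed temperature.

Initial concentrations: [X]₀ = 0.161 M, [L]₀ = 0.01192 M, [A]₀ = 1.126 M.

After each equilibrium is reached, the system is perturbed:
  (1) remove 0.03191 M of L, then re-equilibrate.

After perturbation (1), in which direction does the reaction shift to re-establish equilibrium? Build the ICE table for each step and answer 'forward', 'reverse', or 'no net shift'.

Q₀ = 1.5931e+08 vs Keq = 1.6880e+05 ⇒ Q>K, reverse
Step 1:
                    X           L           A
  init          0.161     0.01192       1.126
  Δ           0.06927     0.06927    -0.02309
  eq           0.2303     0.08119       1.103
  solve Keq expr → x = -0.02309; check Q = 1.6880e+05
Then remove 0.03191 M of L.
Step 2:
                    X           L           A
  init         0.2303     0.04928       1.103
  Δ           0.02405     0.02405   -0.008018
  eq           0.2543     0.07333       1.095
  solve Keq expr → x = -0.008018; check Q = 1.6880e+05

Direction: reverse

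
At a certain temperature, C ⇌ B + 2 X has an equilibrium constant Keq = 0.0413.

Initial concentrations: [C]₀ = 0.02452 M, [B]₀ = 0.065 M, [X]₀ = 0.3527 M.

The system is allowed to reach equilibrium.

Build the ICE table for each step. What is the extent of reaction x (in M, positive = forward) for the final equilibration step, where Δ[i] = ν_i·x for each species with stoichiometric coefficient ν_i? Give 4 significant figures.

x = -0.03461 M

Q₀ = 0.3298 vs Keq = 0.0413 ⇒ Q>K, reverse
Step 1:
                  C         B         X
  I         0.02452     0.065    0.3527
  C         0.03461  -0.03461  -0.06922
  E         0.05913   0.03039    0.2835
  solve Keq expr → x = -0.03461; check Q = 0.0413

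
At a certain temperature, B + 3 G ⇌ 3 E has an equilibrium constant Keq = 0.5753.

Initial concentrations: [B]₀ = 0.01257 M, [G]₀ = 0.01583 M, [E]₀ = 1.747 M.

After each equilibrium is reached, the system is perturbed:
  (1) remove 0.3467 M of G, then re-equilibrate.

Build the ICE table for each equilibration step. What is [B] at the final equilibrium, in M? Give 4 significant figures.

Q₀ = 1.0693e+08 vs Keq = 0.5753 ⇒ Q>K, reverse
Step 1:
                  B         G         E
  Initial   0.01257   0.01583     1.747
  Change     0.3621     1.086    -1.086
  Equil      0.3746     1.102    0.6608
  solve Keq expr → x = -0.3621; check Q = 0.5753
Then remove 0.3467 M of G.
Step 2:
                  B         G         E
  Initial    0.3746    0.7554    0.6608
  Change     0.0396    0.1188   -0.1188
  Equil      0.4142    0.8742     0.542
  solve Keq expr → x = -0.0396; check Q = 0.5753

[B]_eq = 0.4142 M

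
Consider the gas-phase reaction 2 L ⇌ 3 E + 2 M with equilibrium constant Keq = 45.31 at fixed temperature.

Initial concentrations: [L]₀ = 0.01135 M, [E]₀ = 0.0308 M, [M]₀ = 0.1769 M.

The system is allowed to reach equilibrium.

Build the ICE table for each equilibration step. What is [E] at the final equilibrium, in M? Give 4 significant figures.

[E]_eq = 0.04739 M

Q₀ = 0.007098 vs Keq = 45.31 ⇒ Q<K, forward
Step 1:
                  L         E         M
  init      0.01135    0.0308    0.1769
  Δ        -0.01106   0.01659   0.01106
  eq      2.8810e-04   0.04739     0.188
  solve Keq expr → x = 0.005531; check Q = 45.31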